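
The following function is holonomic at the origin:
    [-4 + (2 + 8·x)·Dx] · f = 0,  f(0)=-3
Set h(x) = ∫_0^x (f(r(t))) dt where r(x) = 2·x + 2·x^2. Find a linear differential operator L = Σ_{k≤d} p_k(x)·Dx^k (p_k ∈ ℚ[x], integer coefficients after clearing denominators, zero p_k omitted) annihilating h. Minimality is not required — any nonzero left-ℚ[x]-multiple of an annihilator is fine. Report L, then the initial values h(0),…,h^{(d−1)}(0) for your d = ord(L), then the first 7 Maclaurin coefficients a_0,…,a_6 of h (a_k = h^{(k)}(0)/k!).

f: a_k = -3, -6, 6, -12, 30, -84, 252, …
f∘r: x↦r, Dx↦Dx/r' in L_f ⇒ L₀.
h=∫₀ˣh₀: take L = L₀·Dx.
L = (-4 - 8·x)·Dx + (1 + 8·x + 8·x^2)·Dx^2  (order 2).
h: a_k = 0, -3, -6, 4, -12, 216/5, -176, …
ICs: h(0) = 0, h′(0) = -3.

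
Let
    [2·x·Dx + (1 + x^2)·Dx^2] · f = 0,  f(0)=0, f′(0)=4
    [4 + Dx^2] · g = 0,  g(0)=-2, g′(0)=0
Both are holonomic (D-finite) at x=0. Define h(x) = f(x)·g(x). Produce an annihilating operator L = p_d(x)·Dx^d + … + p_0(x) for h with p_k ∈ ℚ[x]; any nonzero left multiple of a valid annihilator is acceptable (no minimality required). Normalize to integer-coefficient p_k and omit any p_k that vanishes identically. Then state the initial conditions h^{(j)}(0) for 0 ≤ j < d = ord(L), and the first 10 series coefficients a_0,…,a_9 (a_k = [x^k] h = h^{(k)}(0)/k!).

f: a_k = 0, 4, 0, -4/3, 0, 4/5, 0, -4/7, 0, 4/9, …
g: a_k = -2, 0, 4, 0, -4/3, 0, 8/45, 0, -4/315, 0, …
Product ⇒ symmetric product L₀, ord ≤ 4.
L = (160 + 464·x^2 + 464·x^4 + 256·x^6 + 64·x^8) + (96·x + 224·x^3 + 192·x^5 + 64·x^7)·Dx + (60 + 188·x^2 + 216·x^4 + 128·x^6 + 32·x^8)·Dx^2 + (24·x + 56·x^3 + 48·x^5 + 16·x^7)·Dx^3 + (5 + 18·x^2 + 25·x^4 + 16·x^6 + 4·x^8)·Dx^4  (order 4).
h: a_k = 0, -8, 0, 56/3, 0, -184/15, 0, 2152/315, 0, -856/189, …
ICs: h(0) = 0, h′(0) = -8, h′′(0) = 0, h′′′(0) = 112.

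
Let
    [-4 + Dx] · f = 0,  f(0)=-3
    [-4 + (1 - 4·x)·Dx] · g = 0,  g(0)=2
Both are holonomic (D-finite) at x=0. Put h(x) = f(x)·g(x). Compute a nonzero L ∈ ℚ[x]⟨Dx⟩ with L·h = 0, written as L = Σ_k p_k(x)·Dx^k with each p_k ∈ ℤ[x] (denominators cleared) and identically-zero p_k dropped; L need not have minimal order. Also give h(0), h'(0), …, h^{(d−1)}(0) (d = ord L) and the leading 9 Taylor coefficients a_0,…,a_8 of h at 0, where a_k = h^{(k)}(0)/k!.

L = (8 - 16·x) + (-1 + 4·x)·Dx  (order 1).
h: a_k = -6, -48, -240, -1024, -4160, -83456/5, -1001984/15, -5611520/21, -112231424/105, …
ICs: h(0) = -6.

f: a_k = -3, -12, -24, -32, -32, -128/5, -256/15, -1024/105, -512/105, …
g: a_k = 2, 8, 32, 128, 512, 2048, 8192, 32768, 131072, …
L₀ := L_f ⊗_s L_g (sym. prod.), ord ≤ 1.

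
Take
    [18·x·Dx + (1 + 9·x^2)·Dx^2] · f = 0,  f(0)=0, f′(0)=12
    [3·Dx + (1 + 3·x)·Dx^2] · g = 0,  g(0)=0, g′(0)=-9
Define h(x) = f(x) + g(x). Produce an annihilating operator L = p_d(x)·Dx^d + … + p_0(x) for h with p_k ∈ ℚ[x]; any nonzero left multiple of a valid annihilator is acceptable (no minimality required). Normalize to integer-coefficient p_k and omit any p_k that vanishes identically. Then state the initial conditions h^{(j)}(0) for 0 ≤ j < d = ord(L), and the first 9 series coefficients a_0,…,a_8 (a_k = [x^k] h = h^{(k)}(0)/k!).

L = (-18 - 162·x + 486·x^2 + 486·x^3)·Dx + (-12 - 36·x + 972·x^3 + 972·x^4)·Dx^2 + (-1 + 3·x + 18·x^2 + 54·x^3 + 243·x^4 + 243·x^5)·Dx^3  (order 3).
h: a_k = 0, 3, 27/2, -63, 243/4, 243/5, 729/2, -2187, 19683/8, …
ICs: h(0) = 0, h′(0) = 3, h′′(0) = 27.

f: a_k = 0, 12, 0, -36, 0, 972/5, 0, -8748/7, 0, …
g: a_k = 0, -9, 27/2, -27, 243/4, -729/5, 729/2, -6561/7, 19683/8, …
f+g: L₀ = lclm(L_f,L_g), ord ≤ 2+2.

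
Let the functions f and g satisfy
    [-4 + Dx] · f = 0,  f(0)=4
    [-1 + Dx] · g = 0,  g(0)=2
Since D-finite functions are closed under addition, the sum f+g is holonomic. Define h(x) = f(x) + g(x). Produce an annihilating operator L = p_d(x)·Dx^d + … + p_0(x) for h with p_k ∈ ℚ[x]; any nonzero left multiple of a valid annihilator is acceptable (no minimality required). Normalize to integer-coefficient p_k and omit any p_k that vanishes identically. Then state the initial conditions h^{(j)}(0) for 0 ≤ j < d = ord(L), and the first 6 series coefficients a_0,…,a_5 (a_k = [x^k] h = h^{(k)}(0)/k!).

f: a_k = 4, 16, 32, 128/3, 128/3, 512/15, …
g: a_k = 2, 2, 1, 1/3, 1/12, 1/60, …
f+g: L₀ = lclm(L_f,L_g), ord ≤ 1+1.
L = 4 - 5·Dx + Dx^2  (order 2).
h: a_k = 6, 18, 33, 43, 171/4, 683/20, …
ICs: h(0) = 6, h′(0) = 18.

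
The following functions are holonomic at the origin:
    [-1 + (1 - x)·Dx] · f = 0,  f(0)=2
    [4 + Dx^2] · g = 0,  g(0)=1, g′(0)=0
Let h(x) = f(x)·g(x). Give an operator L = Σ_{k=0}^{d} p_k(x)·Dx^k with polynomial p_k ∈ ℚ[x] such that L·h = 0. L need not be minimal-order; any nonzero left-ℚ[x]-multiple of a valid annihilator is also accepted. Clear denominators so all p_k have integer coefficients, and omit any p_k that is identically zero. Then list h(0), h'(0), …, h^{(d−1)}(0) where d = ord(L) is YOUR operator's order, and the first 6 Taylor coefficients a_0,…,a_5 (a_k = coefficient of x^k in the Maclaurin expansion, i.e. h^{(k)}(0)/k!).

L = (-4 + 4·x) + 2·Dx + (-1 + x)·Dx^2  (order 2).
h: a_k = 2, 2, -2, -2, -2/3, -2/3, …
ICs: h(0) = 2, h′(0) = 2.

f: a_k = 2, 2, 2, 2, 2, 2, …
g: a_k = 1, 0, -2, 0, 2/3, 0, …
L₀ := L_f ⊗_s L_g (sym. prod.), ord ≤ 2.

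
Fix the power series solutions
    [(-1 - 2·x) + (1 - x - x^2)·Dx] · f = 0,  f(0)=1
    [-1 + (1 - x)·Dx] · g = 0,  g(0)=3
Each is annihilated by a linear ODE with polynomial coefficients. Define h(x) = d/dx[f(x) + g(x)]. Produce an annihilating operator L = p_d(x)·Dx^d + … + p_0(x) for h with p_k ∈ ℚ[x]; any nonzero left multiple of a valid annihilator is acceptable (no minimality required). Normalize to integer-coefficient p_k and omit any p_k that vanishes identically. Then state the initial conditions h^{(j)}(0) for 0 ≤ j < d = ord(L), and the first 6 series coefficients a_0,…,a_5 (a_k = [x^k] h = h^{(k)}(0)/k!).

f: a_k = 1, 1, 2, 3, 5, 8, …
g: a_k = 3, 3, 3, 3, 3, 3, …
f+g: L₀ = lclm(L_f,L_g), ord ≤ 1+1.
Differentiate: ansatz ord ≤ ord L₀ ⇒ L.
L = (-6 - 24·x - 24·x^3 + 6·x^4) + (6 + 6·x - 6·x^2 - 21·x^4 + 6·x^5)·Dx + (-1 + 2·x - 3·x^2 + 6·x^3 - 2·x^4 - 3·x^5 + x^6)·Dx^2  (order 2).
h: a_k = 4, 10, 18, 32, 55, 96, …
ICs: h(0) = 4, h′(0) = 10.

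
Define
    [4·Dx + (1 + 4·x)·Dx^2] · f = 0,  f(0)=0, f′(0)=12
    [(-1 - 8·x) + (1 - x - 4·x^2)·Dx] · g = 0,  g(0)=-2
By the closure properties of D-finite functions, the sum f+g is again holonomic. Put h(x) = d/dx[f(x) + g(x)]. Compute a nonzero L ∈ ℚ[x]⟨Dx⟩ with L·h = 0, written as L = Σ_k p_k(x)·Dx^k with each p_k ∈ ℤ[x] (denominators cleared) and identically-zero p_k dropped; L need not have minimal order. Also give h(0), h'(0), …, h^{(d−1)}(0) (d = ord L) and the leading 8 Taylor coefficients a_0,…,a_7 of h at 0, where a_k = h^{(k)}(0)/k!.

L = (-268 - 1616·x - 5504·x^2 - 4608·x^3 - 6144·x^4) + (-11 - 360·x - 3008·x^2 - 7680·x^3 - 9472·x^4 - 10240·x^5)·Dx + (7 + 67·x + 154·x^2 - 136·x^3 - 928·x^4 - 2176·x^5 - 2048·x^6)·Dx^2  (order 2).
h: a_k = 10, -68, 138, -1000, 2422, -14460, 42978, -215248, …
ICs: h(0) = 10, h′(0) = -68.

f: a_k = 0, 12, -24, 64, -192, 3072/5, -2048, 49152/7, …
g: a_k = -2, -2, -10, -18, -58, -130, -362, -882, …
Sum ⇒ L₀ = lclm(L_f,L_g) in ℚ(x)⟨Dx⟩.
h₀' ⇒ L via d/dx closure of L₀.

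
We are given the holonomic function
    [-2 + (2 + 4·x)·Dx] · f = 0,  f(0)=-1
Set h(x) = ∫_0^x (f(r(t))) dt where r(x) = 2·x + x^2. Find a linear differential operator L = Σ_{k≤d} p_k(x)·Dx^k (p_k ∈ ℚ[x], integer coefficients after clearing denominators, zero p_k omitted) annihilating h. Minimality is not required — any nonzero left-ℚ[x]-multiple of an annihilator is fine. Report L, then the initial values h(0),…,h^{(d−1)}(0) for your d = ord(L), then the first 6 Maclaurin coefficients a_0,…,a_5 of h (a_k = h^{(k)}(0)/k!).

f: a_k = -1, -1, 1/2, -1/2, 5/8, -7/8, …
h₀=f(r): pull back L_f along r ⇒ L₀.
h=∫h₀ ⇒ L = L₀·Dx.
L = (-2 - 2·x)·Dx + (1 + 4·x + 2·x^2)·Dx^2  (order 2).
h: a_k = 0, -1, -1, 1/3, -1/2, 9/10, …
ICs: h(0) = 0, h′(0) = -1.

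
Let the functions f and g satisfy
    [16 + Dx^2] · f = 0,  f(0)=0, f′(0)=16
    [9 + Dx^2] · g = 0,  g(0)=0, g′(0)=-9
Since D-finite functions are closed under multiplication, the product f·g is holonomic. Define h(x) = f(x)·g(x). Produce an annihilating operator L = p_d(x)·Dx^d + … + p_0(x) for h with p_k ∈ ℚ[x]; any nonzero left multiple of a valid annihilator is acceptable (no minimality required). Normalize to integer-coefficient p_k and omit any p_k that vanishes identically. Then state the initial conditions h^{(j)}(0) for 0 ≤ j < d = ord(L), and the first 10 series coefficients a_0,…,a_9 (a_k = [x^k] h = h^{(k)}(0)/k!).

f: a_k = 0, 16, 0, -128/3, 0, 512/15, 0, -4096/315, 0, 8192/2835, …
g: a_k = 0, -9, 0, 27/2, 0, -243/40, 0, 729/560, 0, -729/4480, …
Sym-product of L_f,L_g gives L₀ (≤ ord 4).
L = 49 + 50·Dx^2 + Dx^4  (order 4).
h: a_k = 0, 0, -144, 0, 600, 0, -4902/5, 0, 6005/7, 0, …
ICs: h(0) = 0, h′(0) = 0, h′′(0) = -288, h′′′(0) = 0.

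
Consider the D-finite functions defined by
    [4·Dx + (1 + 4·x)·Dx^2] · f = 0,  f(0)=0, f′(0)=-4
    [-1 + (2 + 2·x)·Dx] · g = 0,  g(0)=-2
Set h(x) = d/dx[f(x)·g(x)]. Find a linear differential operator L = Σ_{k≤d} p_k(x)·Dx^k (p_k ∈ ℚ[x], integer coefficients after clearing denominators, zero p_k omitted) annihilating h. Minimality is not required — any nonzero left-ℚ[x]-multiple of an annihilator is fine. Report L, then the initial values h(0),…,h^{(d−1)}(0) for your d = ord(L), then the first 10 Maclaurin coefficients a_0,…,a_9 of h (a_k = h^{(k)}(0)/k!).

f: a_k = 0, -4, 8, -64/3, 64, -1024/5, 2048/3, -16384/7, 8192, -262144/9, …
g: a_k = -2, -1, 1/4, -1/8, 5/64, -7/128, 21/512, -33/1024, 429/16384, -715/32768, …
f·g: L₀ = L_f ⊗_s L_g, ord ≤ 2·1.
h=h₀': d/dx-closure on L₀ ⇒ L.
L = (-83 - 40·x + 16·x^2) + (-196 - 372·x - 48·x^2 + 128·x^3)·Dx + (-20 - 104·x - 84·x^2 + 64·x^3 + 64·x^4)·Dx^2  (order 2).
h: a_k = 8, -24, 101, -1250/3, 81349/48, -547691/80, 52913387/1920, -372033667/3360, 12740089997/28672, -459788313275/258048, …
ICs: h(0) = 8, h′(0) = -24.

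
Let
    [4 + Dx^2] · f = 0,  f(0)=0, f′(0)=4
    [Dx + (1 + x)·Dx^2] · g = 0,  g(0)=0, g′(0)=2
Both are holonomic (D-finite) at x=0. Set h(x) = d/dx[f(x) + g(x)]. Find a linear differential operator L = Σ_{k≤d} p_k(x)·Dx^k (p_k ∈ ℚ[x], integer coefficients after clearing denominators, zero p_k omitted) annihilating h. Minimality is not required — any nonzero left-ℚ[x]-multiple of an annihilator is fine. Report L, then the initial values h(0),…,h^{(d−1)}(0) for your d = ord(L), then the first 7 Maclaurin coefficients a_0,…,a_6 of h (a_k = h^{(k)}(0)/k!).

f: a_k = 0, 4, 0, -8/3, 0, 8/15, 0, …
g: a_k = 0, 2, -1, 2/3, -1/2, 2/5, -1/3, …
Weyl lclm of L_f,L_g ⇒ L₀ (ord ≤ 4).
h=h₀': d/dx-closure on L₀ ⇒ L.
L = (20 + 16·x + 8·x^2) + (12 + 28·x + 24·x^2 + 8·x^3)·Dx + (5 + 4·x + 2·x^2)·Dx^2 + (3 + 7·x + 6·x^2 + 2·x^3)·Dx^3  (order 3).
h: a_k = 6, -2, -6, -2, 14/3, -2, 74/45, …
ICs: h(0) = 6, h′(0) = -2, h′′(0) = -12.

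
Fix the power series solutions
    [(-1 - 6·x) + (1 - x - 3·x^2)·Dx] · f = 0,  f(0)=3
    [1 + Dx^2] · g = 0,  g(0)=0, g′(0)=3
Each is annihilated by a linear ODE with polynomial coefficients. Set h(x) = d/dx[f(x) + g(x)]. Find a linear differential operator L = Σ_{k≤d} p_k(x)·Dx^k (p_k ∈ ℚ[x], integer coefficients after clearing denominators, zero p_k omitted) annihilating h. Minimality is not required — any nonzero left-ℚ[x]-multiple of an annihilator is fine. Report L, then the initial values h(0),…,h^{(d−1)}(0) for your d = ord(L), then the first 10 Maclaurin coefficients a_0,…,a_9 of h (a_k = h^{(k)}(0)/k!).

f: a_k = 3, 3, 12, 21, 57, 120, 291, 651, 1524, 3477, …
g: a_k = 0, 3, 0, -1/2, 0, 1/40, 0, -1/1680, 0, 1/120960, …
Sum ⇒ L₀ = lclm(L_f,L_g) in ℚ(x)⟨Dx⟩.
h=h₀': d/dx-closure on L₀ ⇒ L.
L = (464 + 2522·x + 8618·x^2 + 6330·x^3 + 9630·x^4 + 486·x^5 + 486·x^6) + (-43 - 249·x + 114·x^2 + 559·x^3 + 1500·x^4 + 1863·x^5 + 189·x^6 + 162·x^7)·Dx + (464 + 2522·x + 8618·x^2 + 6330·x^3 + 9630·x^4 + 486·x^5 + 486·x^6)·Dx^2 + (-43 - 249·x + 114·x^2 + 559·x^3 + 1500·x^4 + 1863·x^5 + 189·x^6 + 162·x^7)·Dx^3  (order 3).
h: a_k = 6, 24, 123/2, 228, 4801/8, 1746, 1093679/240, 12192, 420577921/13440, 80490, …
ICs: h(0) = 6, h′(0) = 24, h′′(0) = 123.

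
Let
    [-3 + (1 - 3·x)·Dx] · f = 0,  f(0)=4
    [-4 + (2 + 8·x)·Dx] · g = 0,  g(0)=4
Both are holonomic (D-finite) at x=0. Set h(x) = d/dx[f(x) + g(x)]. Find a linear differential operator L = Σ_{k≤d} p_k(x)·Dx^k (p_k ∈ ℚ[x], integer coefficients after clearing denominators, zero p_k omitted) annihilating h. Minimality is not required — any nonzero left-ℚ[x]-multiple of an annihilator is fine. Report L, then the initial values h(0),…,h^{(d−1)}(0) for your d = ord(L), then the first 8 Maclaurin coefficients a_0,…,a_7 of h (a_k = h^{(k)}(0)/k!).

L = (-90 - 108·x) + (-21 - 252·x - 378·x^2)·Dx + (4 + 13·x - 39·x^2 - 108·x^3)·Dx^2  (order 2).
h: a_k = 20, 56, 372, 1136, 5420, 15480, 68628, 182496, …
ICs: h(0) = 20, h′(0) = 56.

f: a_k = 4, 12, 36, 108, 324, 972, 2916, 8748, …
g: a_k = 4, 8, -8, 16, -40, 112, -336, 1056, …
Weyl lclm of L_f,L_g ⇒ L₀ (ord ≤ 2).
Differentiate: ansatz ord ≤ ord L₀ ⇒ L.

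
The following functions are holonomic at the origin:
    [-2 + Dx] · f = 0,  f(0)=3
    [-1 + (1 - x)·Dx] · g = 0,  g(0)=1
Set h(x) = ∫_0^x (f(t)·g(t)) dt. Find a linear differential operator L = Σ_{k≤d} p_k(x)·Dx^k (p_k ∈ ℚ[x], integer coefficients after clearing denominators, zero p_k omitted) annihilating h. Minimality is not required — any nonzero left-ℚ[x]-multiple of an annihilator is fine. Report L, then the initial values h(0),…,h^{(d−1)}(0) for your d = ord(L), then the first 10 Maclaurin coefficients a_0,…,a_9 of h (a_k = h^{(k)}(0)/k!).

L = (3 - 2·x)·Dx + (-1 + x)·Dx^2  (order 2).
h: a_k = 0, 3, 9/2, 5, 19/4, 21/5, 109/30, 331/105, 155/56, 2327/945, …
ICs: h(0) = 0, h′(0) = 3.

f: a_k = 3, 6, 6, 4, 2, 4/5, 4/15, 8/105, 2/105, 4/945, …
g: a_k = 1, 1, 1, 1, 1, 1, 1, 1, 1, 1, …
h₀=f·g: eliminate ⇒ L₀, order ≤ 1·1.
∫: right-multiply L₀ by Dx.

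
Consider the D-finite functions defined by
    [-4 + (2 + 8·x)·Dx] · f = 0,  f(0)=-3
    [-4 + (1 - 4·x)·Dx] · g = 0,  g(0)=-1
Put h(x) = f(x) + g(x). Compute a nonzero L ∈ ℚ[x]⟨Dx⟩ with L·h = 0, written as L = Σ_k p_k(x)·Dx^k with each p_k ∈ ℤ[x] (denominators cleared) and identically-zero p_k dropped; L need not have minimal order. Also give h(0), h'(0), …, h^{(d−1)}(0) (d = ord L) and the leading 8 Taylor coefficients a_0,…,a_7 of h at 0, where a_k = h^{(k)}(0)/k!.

L = (40 + 96·x) + (-18 - 112·x - 288·x^2)·Dx + (1 + 12·x - 16·x^2 - 192·x^3)·Dx^2  (order 2).
h: a_k = -4, -10, -10, -76, -226, -1108, -3844, -17176, …
ICs: h(0) = -4, h′(0) = -10.

f: a_k = -3, -6, 6, -12, 30, -84, 252, -792, …
g: a_k = -1, -4, -16, -64, -256, -1024, -4096, -16384, …
f+g: L₀ = lclm(L_f,L_g), ord ≤ 1+1.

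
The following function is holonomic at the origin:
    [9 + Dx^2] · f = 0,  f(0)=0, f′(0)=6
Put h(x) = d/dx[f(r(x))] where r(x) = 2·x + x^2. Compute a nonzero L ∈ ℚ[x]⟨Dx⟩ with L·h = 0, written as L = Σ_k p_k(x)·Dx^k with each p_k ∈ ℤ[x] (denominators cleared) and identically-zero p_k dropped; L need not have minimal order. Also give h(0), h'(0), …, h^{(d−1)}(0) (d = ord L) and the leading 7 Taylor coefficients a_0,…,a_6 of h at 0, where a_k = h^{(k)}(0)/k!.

f: a_k = 0, 6, 0, -9, 0, 81/20, 0, …
h₀=f(r): pull back L_f along r ⇒ L₀.
h₀' ⇒ L via d/dx closure of L₀.
L = (39 + 144·x + 216·x^2 + 144·x^3 + 36·x^4) + (-3 - 3·x)·Dx + (1 + 2·x + x^2)·Dx^2  (order 2).
h: a_k = 12, 12, -216, -432, 378, 1890, 7452/5, …
ICs: h(0) = 12, h′(0) = 12.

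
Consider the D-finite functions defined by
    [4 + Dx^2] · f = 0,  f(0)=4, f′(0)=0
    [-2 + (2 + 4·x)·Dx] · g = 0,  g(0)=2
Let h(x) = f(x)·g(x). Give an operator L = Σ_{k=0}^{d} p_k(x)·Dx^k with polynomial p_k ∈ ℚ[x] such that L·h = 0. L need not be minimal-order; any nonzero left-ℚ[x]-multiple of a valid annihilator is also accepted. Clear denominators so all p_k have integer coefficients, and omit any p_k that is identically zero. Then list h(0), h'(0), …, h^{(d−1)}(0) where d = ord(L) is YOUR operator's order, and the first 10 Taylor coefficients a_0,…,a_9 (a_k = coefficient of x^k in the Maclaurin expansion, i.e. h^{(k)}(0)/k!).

f: a_k = 4, 0, -8, 0, 8/3, 0, -16/45, 0, 8/315, 0, …
g: a_k = 2, 2, -1, 1, -5/4, 7/4, -21/8, 33/8, -429/64, 715/64, …
Product ⇒ symmetric product L₀, ord ≤ 2.
L = (7 + 16·x + 16·x^2) + (-2 - 4·x)·Dx + (1 + 4·x + 4·x^2)·Dx^2  (order 2).
h: a_k = 8, 8, -20, -12, 25/3, 13/3, -349/90, 401/90, -44047/5040, 26963/1680, …
ICs: h(0) = 8, h′(0) = 8.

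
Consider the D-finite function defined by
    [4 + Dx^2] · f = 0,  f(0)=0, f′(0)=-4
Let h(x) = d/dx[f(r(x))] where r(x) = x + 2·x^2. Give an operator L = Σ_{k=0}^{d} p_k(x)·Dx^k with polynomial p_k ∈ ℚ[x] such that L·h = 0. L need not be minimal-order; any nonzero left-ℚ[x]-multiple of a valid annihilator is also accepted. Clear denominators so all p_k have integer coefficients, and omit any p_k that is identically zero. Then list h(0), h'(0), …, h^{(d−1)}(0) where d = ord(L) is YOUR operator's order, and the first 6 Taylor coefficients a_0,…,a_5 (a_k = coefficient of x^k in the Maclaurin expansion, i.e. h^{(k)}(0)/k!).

f: a_k = 0, -4, 0, 8/3, 0, -8/15, …
Substitute x→r, Dx→(1/r')Dx; clear ⇒ L₀.
h₀' ⇒ L via d/dx closure of L₀.
L = (52 + 64·x + 384·x^2 + 1024·x^3 + 1024·x^4) + (-12 - 48·x)·Dx + (1 + 8·x + 16·x^2)·Dx^2  (order 2).
h: a_k = -4, -16, 8, 64, 472/3, 96, …
ICs: h(0) = -4, h′(0) = -16.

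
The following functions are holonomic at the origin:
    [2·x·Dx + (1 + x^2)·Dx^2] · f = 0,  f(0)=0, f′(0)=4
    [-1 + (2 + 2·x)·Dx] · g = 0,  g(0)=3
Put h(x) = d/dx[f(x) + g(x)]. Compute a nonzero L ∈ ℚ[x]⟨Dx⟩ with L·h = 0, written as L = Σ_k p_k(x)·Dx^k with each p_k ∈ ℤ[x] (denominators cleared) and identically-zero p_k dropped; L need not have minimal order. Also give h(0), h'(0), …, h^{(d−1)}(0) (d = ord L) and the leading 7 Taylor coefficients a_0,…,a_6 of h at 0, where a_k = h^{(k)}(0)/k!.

f: a_k = 0, 4, 0, -4/3, 0, 4/5, 0, …
g: a_k = 3, 3/2, -3/8, 3/16, -15/128, 21/256, -63/1024, …
Sum ⇒ L₀ = lclm(L_f,L_g) in ℚ(x)⟨Dx⟩.
Differentiate: ansatz ord ≤ ord L₀ ⇒ L.
L = (-4 - 10·x + 12·x^2 + 6·x^3) + (-11 - 16·x + 10·x^2 + 48·x^3 + 21·x^4)·Dx + (-2 + 6·x + 12·x^2 + 12·x^3 + 14·x^4 + 6·x^5)·Dx^2  (order 2).
h: a_k = 11/2, -3/4, -55/16, -15/32, 1129/256, -189/512, -7499/2048, …
ICs: h(0) = 11/2, h′(0) = -3/4.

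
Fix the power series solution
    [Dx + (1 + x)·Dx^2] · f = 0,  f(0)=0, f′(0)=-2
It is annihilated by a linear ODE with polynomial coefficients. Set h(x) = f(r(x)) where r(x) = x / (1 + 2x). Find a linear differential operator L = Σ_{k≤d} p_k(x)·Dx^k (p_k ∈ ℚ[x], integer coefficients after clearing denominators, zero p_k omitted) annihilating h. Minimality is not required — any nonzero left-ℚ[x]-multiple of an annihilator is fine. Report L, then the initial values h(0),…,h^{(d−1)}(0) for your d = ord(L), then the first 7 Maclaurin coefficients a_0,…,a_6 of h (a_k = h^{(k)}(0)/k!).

f: a_k = 0, -2, 1, -2/3, 1/2, -2/5, 1/3, …
f∘r: x↦r, Dx↦Dx/r' in L_f ⇒ L₀.
L = (5 + 12·x)·Dx + (1 + 5·x + 6·x^2)·Dx^2  (order 2).
h: a_k = 0, -2, 5, -38/3, 65/2, -422/5, 665/3, …
ICs: h(0) = 0, h′(0) = -2.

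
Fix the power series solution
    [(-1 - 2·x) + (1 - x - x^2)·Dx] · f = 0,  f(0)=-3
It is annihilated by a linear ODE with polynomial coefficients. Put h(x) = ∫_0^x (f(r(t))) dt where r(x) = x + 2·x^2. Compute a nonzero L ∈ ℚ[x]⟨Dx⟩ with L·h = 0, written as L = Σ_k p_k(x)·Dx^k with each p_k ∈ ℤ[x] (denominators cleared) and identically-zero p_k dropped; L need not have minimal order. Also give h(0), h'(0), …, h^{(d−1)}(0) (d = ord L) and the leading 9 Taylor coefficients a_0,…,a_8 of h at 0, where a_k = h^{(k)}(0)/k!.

f: a_k = -3, -3, -6, -9, -15, -24, -39, -63, -102, …
f∘r: x↦r, Dx↦Dx/r' in L_f ⇒ L₀.
h=∫h₀ ⇒ L = L₀·Dx.
L = (1 + 6·x + 12·x^2 + 16·x^3)·Dx + (-1 + x + 3·x^2 + 4·x^3 + 4·x^4)·Dx^2  (order 2).
h: a_k = 0, -3, -3/2, -4, -33/4, -93/5, -42, -711/7, -1971/8, …
ICs: h(0) = 0, h′(0) = -3.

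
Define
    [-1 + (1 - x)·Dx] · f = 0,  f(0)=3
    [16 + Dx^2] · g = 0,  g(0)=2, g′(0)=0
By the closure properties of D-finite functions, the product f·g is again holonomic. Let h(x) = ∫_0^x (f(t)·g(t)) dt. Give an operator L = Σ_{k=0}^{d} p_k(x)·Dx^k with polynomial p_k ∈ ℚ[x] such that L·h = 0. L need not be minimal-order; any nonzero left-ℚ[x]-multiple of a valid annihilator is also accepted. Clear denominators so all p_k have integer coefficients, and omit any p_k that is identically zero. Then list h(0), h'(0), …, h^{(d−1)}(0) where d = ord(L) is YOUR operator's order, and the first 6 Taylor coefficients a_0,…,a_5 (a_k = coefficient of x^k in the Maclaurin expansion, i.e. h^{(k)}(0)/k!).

L = (-16 + 16·x)·Dx + 2·Dx^2 + (-1 + x)·Dx^3  (order 3).
h: a_k = 0, 6, 3, -14, -21/2, 22/5, …
ICs: h(0) = 0, h′(0) = 6, h′′(0) = 6.

f: a_k = 3, 3, 3, 3, 3, 3, …
g: a_k = 2, 0, -16, 0, 64/3, 0, …
Sym-product of L_f,L_g gives L₀ (≤ ord 2).
h=∫₀ˣh₀: take L = L₀·Dx.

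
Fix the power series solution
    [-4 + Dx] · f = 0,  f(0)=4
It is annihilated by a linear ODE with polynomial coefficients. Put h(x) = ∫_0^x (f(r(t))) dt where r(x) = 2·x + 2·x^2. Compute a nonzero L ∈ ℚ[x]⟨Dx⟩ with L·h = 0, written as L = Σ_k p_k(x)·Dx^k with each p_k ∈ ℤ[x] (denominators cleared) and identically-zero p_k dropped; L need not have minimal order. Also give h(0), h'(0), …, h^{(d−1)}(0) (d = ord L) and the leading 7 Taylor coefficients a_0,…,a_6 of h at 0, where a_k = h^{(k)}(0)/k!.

L = (-8 - 16·x)·Dx + Dx^2  (order 2).
h: a_k = 0, 4, 16, 160/3, 448/3, 5504/15, 36352/45, …
ICs: h(0) = 0, h′(0) = 4.

f: a_k = 4, 16, 32, 128/3, 128/3, 512/15, 1024/45, …
Change of var in L_f (x↦r) gives L₀.
∫: right-multiply L₀ by Dx.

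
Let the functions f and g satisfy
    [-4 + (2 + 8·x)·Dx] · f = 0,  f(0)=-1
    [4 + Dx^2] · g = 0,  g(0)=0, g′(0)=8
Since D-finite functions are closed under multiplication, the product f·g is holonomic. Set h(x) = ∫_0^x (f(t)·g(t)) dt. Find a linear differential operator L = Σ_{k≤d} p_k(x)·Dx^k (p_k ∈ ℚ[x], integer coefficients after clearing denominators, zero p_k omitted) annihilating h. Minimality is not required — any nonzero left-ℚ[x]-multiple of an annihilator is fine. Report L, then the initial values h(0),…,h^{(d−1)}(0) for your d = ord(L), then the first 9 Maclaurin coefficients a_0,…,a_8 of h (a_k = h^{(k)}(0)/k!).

f: a_k = -1, -2, 2, -4, 10, -28, 84, -264, 858, …
g: a_k = 0, 8, 0, -16/3, 0, 16/15, 0, -32/315, 0, …
h₀=f·g: eliminate ⇒ L₀, order ≤ 1·2.
h=∫₀ˣh₀: take L = L₀·Dx.
L = (16 + 32·x + 64·x^2)·Dx + (-4 - 16·x)·Dx^2 + (1 + 8·x + 16·x^2)·Dx^3  (order 3).
h: a_k = 0, 0, -4, -16/3, 16/3, -64/15, 512/45, -1024/35, 24448/315, …
ICs: h(0) = 0, h′(0) = 0, h′′(0) = -8.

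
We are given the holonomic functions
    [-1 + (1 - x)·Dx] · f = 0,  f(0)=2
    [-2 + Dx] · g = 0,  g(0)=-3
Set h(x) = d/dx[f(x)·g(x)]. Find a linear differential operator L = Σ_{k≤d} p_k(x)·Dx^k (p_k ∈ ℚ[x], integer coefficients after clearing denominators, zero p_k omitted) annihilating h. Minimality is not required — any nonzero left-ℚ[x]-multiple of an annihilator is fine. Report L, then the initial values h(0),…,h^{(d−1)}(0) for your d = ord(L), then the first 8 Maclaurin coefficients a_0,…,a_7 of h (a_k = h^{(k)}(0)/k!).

f: a_k = 2, 2, 2, 2, 2, 2, 2, 2, …
g: a_k = -3, -6, -6, -4, -2, -4/5, -4/15, -8/105, …
Sym-product of L_f,L_g gives L₀ (≤ ord 1).
Differentiate: ansatz ord ≤ ord L₀ ⇒ L.
L = (10 - 12·x + 4·x^2) + (-3 + 5·x - 2·x^2)·Dx  (order 1).
h: a_k = -18, -60, -114, -168, -218, -1324/5, -310, -37232/105, …
ICs: h(0) = -18.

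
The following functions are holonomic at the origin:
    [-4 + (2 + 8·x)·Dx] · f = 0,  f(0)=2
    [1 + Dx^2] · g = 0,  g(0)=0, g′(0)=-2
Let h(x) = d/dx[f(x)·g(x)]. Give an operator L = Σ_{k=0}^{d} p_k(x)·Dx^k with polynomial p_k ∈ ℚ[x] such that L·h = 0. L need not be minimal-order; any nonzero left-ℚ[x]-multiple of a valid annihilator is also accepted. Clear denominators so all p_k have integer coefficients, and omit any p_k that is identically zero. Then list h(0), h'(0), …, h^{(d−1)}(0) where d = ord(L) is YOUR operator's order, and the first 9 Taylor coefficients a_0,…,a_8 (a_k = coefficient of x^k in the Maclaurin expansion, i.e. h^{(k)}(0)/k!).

L = (-7 + 336·x + 736·x^2 + 256·x^3 + 256·x^4) + (44 + 144·x - 192·x^2 - 256·x^3)·Dx + (13 + 112·x + 288·x^2 + 256·x^3 + 256·x^4)·Dx^2  (order 2).
h: a_k = -4, -16, 26, -176/3, 1159/6, -3282/5, 83009/36, -2614412/315, 61260163/2016, …
ICs: h(0) = -4, h′(0) = -16.

f: a_k = 2, 4, -4, 8, -20, 56, -168, 528, -1716, …
g: a_k = 0, -2, 0, 1/3, 0, -1/60, 0, 1/2520, 0, …
f·g: L₀ = L_f ⊗_s L_g, ord ≤ 1·2.
h₀' ⇒ L via d/dx closure of L₀.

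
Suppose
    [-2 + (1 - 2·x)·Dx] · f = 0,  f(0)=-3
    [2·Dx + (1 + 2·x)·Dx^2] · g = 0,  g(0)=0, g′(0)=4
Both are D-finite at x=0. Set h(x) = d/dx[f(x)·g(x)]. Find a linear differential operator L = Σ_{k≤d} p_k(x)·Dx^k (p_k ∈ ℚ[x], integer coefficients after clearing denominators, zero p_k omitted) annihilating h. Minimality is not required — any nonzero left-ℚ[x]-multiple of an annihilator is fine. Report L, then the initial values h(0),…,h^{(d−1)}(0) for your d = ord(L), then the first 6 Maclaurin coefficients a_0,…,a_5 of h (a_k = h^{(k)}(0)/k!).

L = 16 + (2 + 20·x)·Dx + (-1 + 4·x^2)·Dx^2  (order 2).
h: a_k = -12, -24, -120, -224, -752, -7104/5, …
ICs: h(0) = -12, h′(0) = -24.

f: a_k = -3, -6, -12, -24, -48, -96, …
g: a_k = 0, 4, -4, 16/3, -8, 64/5, …
Product ⇒ symmetric product L₀, ord ≤ 2.
h₀' ⇒ L via d/dx closure of L₀.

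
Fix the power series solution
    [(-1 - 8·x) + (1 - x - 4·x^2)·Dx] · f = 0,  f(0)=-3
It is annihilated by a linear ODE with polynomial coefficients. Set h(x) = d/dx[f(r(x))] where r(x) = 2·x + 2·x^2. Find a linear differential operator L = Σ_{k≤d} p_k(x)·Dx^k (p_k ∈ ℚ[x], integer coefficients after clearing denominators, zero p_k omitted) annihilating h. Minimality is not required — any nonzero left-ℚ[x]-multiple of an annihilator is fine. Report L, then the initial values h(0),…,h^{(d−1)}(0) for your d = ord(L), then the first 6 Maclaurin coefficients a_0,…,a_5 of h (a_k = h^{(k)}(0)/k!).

f: a_k = -3, -3, -15, -27, -87, -195, …
L₀ from L_f via x↦r, Dx↦r'^{-1}Dx.
h₀' ⇒ L via d/dx closure of L₀.
L = (22 + 204·x + 1260·x^2 + 4672·x^3 + 8736·x^4 + 7680·x^5 + 2560·x^6) + (-1 - 16·x + 6·x^2 + 420·x^3 + 1520·x^4 + 2400·x^5 + 1792·x^6 + 512·x^7)·Dx  (order 1).
h: a_k = -6, -132, -1008, -8400, -62280, -447120, …
ICs: h(0) = -6.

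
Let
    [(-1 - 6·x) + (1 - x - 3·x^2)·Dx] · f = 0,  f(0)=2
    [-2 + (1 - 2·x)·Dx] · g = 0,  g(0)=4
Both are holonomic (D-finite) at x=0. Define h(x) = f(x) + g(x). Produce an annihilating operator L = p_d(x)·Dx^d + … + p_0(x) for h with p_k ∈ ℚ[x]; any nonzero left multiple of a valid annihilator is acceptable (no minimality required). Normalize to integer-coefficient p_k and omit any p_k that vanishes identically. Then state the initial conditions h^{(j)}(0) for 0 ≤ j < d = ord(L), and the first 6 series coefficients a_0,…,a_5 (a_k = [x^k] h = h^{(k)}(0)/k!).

f: a_k = 2, 2, 8, 14, 38, 80, …
g: a_k = 4, 8, 16, 32, 64, 128, …
f+g: L₀ = lclm(L_f,L_g), ord ≤ 1+1.
L = (8 - 36·x + 108·x^2 - 72·x^3) + (-2·x - 54·x^2 + 192·x^3 - 144·x^4)·Dx + (-1 + 9·x - 23·x^2 + 6·x^3 + 42·x^4 - 36·x^5)·Dx^2  (order 2).
h: a_k = 6, 10, 24, 46, 102, 208, …
ICs: h(0) = 6, h′(0) = 10.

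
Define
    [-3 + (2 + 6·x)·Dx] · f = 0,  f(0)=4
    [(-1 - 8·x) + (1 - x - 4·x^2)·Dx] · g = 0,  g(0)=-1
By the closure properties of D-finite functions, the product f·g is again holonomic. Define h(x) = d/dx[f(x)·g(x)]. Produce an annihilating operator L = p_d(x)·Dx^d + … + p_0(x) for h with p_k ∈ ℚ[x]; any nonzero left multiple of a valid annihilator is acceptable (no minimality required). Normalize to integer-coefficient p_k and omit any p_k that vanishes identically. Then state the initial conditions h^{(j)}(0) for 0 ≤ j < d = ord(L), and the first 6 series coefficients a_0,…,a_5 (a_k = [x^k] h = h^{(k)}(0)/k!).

f: a_k = 4, 6, -9/2, 27/4, -405/32, 1701/64, …
g: a_k = -1, -1, -5, -9, -29, -65, …
L₀ := L_f ⊗_s L_g (sym. prod.), ord ≤ 1.
Derive L from L₀ (diff closure).
L = (43 + 474·x + 1491·x^2 + 2280·x^3 + 2160·x^4) + (-10 - 58·x - 78·x^2 + 242·x^3 + 960·x^4 + 864·x^5)·Dx  (order 1).
h: a_k = -10, -43, -819/4, -4531/8, -141175/64, -727869/128, …
ICs: h(0) = -10.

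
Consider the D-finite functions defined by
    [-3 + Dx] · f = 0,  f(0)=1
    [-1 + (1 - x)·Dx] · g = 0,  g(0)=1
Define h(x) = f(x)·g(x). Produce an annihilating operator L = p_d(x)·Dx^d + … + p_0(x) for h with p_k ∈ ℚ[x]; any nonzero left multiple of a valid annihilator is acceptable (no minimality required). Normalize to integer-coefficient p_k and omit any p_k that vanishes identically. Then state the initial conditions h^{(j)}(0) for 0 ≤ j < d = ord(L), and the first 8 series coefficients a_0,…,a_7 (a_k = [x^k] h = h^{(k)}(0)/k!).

f: a_k = 1, 3, 9/2, 9/2, 27/8, 81/40, 81/80, 243/560, …
g: a_k = 1, 1, 1, 1, 1, 1, 1, 1, …
Product ⇒ symmetric product L₀, ord ≤ 1.
L = (4 - 3·x) + (-1 + x)·Dx  (order 1).
h: a_k = 1, 4, 17/2, 13, 131/8, 92/5, 1553/80, 5557/280, …
ICs: h(0) = 1.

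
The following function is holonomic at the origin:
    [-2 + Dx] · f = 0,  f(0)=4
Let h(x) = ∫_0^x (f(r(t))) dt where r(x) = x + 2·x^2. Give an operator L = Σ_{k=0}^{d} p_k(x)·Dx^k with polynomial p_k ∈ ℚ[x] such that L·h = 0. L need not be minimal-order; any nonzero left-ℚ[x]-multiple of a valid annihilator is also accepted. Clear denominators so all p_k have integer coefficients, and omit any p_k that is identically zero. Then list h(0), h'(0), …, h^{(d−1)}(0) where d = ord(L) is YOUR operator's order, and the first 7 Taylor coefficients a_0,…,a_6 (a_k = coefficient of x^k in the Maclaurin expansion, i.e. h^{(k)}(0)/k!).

f: a_k = 4, 8, 8, 16/3, 8/3, 16/15, 16/45, …
Change of var in L_f (x↦r) gives L₀.
Integrate: L := L₀·Dx.
L = (-2 - 8·x)·Dx + Dx^2  (order 2).
h: a_k = 0, 4, 4, 8, 28/3, 40/3, 72/5, …
ICs: h(0) = 0, h′(0) = 4.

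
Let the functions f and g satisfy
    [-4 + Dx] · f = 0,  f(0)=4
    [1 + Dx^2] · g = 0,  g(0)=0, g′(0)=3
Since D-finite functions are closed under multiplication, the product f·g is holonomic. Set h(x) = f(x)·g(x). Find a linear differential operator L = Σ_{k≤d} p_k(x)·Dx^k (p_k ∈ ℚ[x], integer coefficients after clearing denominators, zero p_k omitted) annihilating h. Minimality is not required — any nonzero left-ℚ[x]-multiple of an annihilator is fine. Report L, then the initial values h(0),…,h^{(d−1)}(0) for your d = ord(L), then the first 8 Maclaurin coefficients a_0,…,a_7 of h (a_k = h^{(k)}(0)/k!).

f: a_k = 4, 16, 32, 128/3, 128/3, 512/15, 1024/45, 4096/315, …
g: a_k = 0, 3, 0, -1/2, 0, 1/40, 0, -1/1680, …
Sym-product of L_f,L_g gives L₀ (≤ ord 2).
L = 17 - 8·Dx + Dx^2  (order 2).
h: a_k = 0, 12, 48, 94, 120, 1121/10, 1222/15, 20047/420, …
ICs: h(0) = 0, h′(0) = 12.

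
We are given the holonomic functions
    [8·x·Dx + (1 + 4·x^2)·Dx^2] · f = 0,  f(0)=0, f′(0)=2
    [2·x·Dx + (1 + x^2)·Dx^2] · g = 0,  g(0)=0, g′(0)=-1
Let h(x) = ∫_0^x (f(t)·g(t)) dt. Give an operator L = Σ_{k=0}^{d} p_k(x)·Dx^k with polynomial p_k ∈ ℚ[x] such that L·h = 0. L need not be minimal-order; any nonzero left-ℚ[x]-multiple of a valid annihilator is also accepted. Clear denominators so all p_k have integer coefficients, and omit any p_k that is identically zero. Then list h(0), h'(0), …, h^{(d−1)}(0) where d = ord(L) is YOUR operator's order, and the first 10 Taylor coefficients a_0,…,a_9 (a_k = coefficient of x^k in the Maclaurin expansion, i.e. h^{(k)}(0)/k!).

L = (-96·x - 800·x^3 - 1024·x^5 + 640·x^7 + 1536·x^9)·Dx^2 + (-20 - 412·x^2 - 1440·x^4 - 896·x^6 + 2240·x^8 + 2304·x^10)·Dx^3 + (-40·x - 280·x^3 - 480·x^5 + 272·x^7 + 1280·x^9 + 768·x^11)·Dx^4 + (-1 - 10·x^2 - 29·x^4 + 116·x^8 + 160·x^10 + 64·x^12)·Dx^5  (order 5).
h: a_k = 0, 0, 0, -2/3, 0, 2/3, 0, -346/315, 0, 446/189, …
ICs: h(0) = 0, h′(0) = 0, h′′(0) = 0, h′′′(0) = -4, h′′′′(0) = 0.

f: a_k = 0, 2, 0, -8/3, 0, 32/5, 0, -128/7, 0, 512/9, …
g: a_k = 0, -1, 0, 1/3, 0, -1/5, 0, 1/7, 0, -1/9, …
Sym-product of L_f,L_g gives L₀ (≤ ord 4).
h=∫₀ˣh₀: take L = L₀·Dx.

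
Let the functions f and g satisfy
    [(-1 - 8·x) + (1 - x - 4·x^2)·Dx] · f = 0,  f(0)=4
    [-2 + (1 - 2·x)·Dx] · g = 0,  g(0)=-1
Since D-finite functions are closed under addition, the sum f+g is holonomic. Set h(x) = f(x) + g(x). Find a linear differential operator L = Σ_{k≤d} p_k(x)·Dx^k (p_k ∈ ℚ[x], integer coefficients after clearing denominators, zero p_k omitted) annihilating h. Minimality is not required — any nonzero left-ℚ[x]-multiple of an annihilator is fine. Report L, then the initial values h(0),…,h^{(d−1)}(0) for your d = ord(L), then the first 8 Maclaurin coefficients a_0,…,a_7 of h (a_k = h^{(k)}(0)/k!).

L = (12 - 48·x + 192·x^2 - 128·x^3) + (-2 - 96·x^2 + 352·x^3 - 256·x^4)·Dx + (-1 + 11·x - 30·x^2 + 80·x^4 - 64·x^5)·Dx^2  (order 2).
h: a_k = 3, 2, 16, 28, 100, 228, 660, 1636, …
ICs: h(0) = 3, h′(0) = 2.

f: a_k = 4, 4, 20, 36, 116, 260, 724, 1764, …
g: a_k = -1, -2, -4, -8, -16, -32, -64, -128, …
f+g: L₀ = lclm(L_f,L_g), ord ≤ 1+1.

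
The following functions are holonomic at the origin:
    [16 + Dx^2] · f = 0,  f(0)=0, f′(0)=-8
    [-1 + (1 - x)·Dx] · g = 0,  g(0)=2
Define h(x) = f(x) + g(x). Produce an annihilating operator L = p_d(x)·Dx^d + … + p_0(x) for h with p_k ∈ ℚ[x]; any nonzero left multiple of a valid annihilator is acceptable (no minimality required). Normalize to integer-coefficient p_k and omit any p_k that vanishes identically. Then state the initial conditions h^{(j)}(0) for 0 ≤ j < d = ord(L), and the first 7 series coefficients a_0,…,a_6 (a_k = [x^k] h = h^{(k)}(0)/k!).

L = (-176 + 256·x - 128·x^2) + (144 - 400·x + 384·x^2 - 128·x^3)·Dx + (-11 + 16·x - 8·x^2)·Dx^2 + (9 - 25·x + 24·x^2 - 8·x^3)·Dx^3  (order 3).
h: a_k = 2, -6, 2, 70/3, 2, -226/15, 2, …
ICs: h(0) = 2, h′(0) = -6, h′′(0) = 4.

f: a_k = 0, -8, 0, 64/3, 0, -256/15, 0, …
g: a_k = 2, 2, 2, 2, 2, 2, 2, …
L₀ := lclm(L_f,L_g); ord L₀ ≤ 2+1.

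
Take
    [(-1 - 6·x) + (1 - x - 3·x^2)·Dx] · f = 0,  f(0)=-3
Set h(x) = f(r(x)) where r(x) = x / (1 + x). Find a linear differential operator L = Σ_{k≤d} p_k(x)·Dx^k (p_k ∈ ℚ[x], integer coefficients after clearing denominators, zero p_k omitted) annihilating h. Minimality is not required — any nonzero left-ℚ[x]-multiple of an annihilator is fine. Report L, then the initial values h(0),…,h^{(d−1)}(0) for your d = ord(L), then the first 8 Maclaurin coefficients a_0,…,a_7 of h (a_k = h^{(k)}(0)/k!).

L = (1 + 7·x) + (-1 - 2·x + 2·x^2 + 3·x^3)·Dx  (order 1).
h: a_k = -3, -3, -9, 0, -27, 27, -108, 189, …
ICs: h(0) = -3.

f: a_k = -3, -3, -12, -21, -57, -120, -291, -651, …
L₀ from L_f via x↦r, Dx↦r'^{-1}Dx.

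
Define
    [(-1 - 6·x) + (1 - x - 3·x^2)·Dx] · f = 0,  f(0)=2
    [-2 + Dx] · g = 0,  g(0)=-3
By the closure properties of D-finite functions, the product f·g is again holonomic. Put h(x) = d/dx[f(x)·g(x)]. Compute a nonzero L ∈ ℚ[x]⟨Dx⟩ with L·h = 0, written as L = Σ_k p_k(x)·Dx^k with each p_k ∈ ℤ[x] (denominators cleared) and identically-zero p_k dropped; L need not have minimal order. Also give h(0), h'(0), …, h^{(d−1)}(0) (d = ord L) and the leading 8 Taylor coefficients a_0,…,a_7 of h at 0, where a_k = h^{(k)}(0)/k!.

f: a_k = 2, 2, 8, 14, 38, 80, 194, 434, …
g: a_k = -3, -6, -6, -4, -2, -4/5, -4/15, -8/105, …
L₀ := L_f ⊗_s L_g (sym. prod.), ord ≤ 1.
Derive L from L₀ (diff closure).
L = (16 + 30·x - 2·x^2 - 48·x^3 + 36·x^4) + (-3 - x + 19·x^2 + 6·x^3 - 18·x^4)·Dx  (order 1).
h: a_k = -18, -96, -330, -1032, -2948, -40924/5, -109658/5, -1213888/21, …
ICs: h(0) = -18.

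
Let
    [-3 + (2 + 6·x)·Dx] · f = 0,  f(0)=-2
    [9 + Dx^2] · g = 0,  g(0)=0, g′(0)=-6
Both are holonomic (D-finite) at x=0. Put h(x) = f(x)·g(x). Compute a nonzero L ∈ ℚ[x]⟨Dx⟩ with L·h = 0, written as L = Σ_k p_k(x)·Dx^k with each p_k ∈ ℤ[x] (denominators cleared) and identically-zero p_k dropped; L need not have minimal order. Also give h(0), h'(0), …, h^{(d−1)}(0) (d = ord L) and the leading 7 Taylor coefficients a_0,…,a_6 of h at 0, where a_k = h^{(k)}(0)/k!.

f: a_k = -2, -3, 9/4, -27/8, 405/64, -1701/128, 15309/512, …
g: a_k = 0, -6, 0, 9, 0, -81/20, 0, …
L₀ := L_f ⊗_s L_g (sym. prod.), ord ≤ 2.
L = (63 + 216·x + 324·x^2) + (-12 - 36·x)·Dx + (4 + 24·x + 36·x^2)·Dx^2  (order 2).
h: a_k = 0, 12, 18, -63/2, -27/4, -1539/160, 19683/320, …
ICs: h(0) = 0, h′(0) = 12.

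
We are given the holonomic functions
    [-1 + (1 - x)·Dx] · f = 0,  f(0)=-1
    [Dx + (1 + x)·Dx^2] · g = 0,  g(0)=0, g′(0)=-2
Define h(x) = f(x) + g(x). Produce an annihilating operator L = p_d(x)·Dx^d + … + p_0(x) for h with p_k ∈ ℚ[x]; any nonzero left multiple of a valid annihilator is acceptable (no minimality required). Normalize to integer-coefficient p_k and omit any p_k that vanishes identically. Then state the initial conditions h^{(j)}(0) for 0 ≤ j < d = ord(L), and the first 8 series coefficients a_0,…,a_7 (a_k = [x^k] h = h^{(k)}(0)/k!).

f: a_k = -1, -1, -1, -1, -1, -1, -1, -1, …
g: a_k = 0, -2, 1, -2/3, 1/2, -2/5, 1/3, -2/7, …
Sum ⇒ L₀ = lclm(L_f,L_g) in ℚ(x)⟨Dx⟩.
L = (10 + 2·x)·Dx + (4 + 16·x + 4·x^2)·Dx^2 + (-3 - x + 3·x^2 + x^3)·Dx^3  (order 3).
h: a_k = -1, -3, 0, -5/3, -1/2, -7/5, -2/3, -9/7, …
ICs: h(0) = -1, h′(0) = -3, h′′(0) = 0.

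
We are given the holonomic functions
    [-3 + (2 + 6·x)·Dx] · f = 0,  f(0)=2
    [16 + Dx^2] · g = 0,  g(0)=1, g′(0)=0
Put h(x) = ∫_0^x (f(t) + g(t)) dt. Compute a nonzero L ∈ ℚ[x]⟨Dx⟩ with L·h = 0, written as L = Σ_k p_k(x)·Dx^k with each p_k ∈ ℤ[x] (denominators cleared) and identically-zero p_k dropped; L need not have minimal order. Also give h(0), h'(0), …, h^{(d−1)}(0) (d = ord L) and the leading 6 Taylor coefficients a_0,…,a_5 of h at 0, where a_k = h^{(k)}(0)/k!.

L = (-4368 - 18432·x - 27648·x^2)·Dx + (1760 + 17568·x + 55296·x^2 + 55296·x^3)·Dx^2 + (-273 - 1152·x - 1728·x^2)·Dx^3 + (110 + 1098·x + 3456·x^2 + 3456·x^3)·Dx^4  (order 4).
h: a_k = 0, 3, 3/2, -41/12, 27/32, 833/960, …
ICs: h(0) = 0, h′(0) = 3, h′′(0) = 3, h′′′(0) = -41/2.

f: a_k = 2, 3, -9/4, 27/8, -405/64, 1701/128, …
g: a_k = 1, 0, -8, 0, 32/3, 0, …
L₀ := lclm(L_f,L_g); ord L₀ ≤ 1+2.
h=∫h₀ ⇒ L = L₀·Dx.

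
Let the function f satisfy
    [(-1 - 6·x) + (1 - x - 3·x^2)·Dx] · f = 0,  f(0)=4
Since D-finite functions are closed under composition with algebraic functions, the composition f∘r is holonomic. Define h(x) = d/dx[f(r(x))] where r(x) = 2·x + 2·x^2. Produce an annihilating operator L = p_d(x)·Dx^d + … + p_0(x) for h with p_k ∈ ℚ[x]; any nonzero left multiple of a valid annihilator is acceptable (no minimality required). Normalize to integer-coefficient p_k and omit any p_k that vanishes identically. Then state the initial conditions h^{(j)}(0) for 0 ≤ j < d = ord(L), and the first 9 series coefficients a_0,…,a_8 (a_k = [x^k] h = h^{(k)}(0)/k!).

f: a_k = 4, 4, 16, 28, 76, 160, 388, 868, 2032, …
Substitute x→r, Dx→(1/r')Dx; clear ⇒ L₀.
h₀' ⇒ L via d/dx closure of L₀.
L = (18 + 156·x + 804·x^2 + 2736·x^3 + 4968·x^4 + 4320·x^5 + 1440·x^6) + (-1 - 12·x + 6·x^2 + 268·x^3 + 900·x^4 + 1368·x^5 + 1008·x^6 + 288·x^7)·Dx  (order 1).
h: a_k = 8, 144, 1056, 7808, 53280, 347712, 2213120, 13782528, 84515328, …
ICs: h(0) = 8.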